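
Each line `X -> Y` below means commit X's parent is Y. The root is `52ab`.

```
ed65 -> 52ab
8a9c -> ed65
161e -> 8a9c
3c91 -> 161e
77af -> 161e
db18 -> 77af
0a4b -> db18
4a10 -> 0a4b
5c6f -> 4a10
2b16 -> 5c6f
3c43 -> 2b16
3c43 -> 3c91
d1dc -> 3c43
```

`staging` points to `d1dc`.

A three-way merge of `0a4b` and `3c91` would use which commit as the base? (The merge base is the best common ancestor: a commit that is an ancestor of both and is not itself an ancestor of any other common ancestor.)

Ancestors of 0a4b: {0a4b, 161e, 52ab, 77af, 8a9c, db18, ed65}.
Ancestors of 3c91: {161e, 3c91, 52ab, 8a9c, ed65}.
Common ancestors: {161e, 52ab, 8a9c, ed65}.
Among these, 161e is not an ancestor of any other common ancestor — it is the merge base.

161e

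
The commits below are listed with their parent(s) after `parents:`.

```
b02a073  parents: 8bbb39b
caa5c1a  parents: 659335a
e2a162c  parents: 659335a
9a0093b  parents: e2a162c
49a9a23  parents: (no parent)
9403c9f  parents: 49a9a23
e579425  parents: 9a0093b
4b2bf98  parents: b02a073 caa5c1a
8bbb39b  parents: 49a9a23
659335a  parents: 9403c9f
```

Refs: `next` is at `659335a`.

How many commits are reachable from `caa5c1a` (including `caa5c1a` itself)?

4

Walking parent pointers from caa5c1a: reachable set = {49a9a23, 659335a, 9403c9f, caa5c1a}.
That is 4 commits.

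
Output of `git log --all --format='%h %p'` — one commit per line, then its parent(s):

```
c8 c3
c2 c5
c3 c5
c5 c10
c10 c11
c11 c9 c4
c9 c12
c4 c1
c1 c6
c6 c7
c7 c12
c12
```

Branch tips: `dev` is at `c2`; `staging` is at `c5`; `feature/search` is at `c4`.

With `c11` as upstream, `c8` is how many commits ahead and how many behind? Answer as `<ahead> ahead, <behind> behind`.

Reachable from c8: {c1, c10, c11, c12, c3, c4, c5, c6, c7, c8, c9}.
Reachable from c11: {c1, c11, c12, c4, c6, c7, c9}.
Only in c8's history (ahead): {c10, c3, c5, c8} — 4.
Only in c11's history (behind): {} — 0.

4 ahead, 0 behind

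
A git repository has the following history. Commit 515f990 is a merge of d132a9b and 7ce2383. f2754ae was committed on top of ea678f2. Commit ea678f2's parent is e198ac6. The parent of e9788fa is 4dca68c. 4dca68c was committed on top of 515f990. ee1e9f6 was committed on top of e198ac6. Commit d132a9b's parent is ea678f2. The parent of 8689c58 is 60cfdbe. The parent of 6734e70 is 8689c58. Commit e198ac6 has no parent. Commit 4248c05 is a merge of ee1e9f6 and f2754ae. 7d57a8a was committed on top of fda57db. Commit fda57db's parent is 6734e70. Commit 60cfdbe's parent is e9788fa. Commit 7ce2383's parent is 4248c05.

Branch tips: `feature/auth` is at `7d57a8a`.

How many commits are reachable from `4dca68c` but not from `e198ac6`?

Reachable from 4dca68c: {4248c05, 4dca68c, 515f990, 7ce2383, d132a9b, e198ac6, ea678f2, ee1e9f6, f2754ae}.
Reachable from e198ac6: {e198ac6}.
In 4dca68c's history but not e198ac6's: {4248c05, 4dca68c, 515f990, 7ce2383, d132a9b, ea678f2, ee1e9f6, f2754ae} — 8 commits.

8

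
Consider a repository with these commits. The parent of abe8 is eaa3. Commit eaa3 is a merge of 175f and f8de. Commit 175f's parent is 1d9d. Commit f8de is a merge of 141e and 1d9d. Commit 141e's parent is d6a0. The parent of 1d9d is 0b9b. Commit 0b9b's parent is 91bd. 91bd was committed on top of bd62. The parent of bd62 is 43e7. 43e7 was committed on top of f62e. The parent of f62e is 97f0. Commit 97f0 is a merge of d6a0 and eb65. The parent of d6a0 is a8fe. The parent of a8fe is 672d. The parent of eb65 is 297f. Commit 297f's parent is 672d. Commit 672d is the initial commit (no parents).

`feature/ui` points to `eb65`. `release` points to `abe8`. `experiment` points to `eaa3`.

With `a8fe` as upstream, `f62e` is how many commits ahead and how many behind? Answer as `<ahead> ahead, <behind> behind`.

Reachable from f62e: {297f, 672d, 97f0, a8fe, d6a0, eb65, f62e}.
Reachable from a8fe: {672d, a8fe}.
Only in f62e's history (ahead): {297f, 97f0, d6a0, eb65, f62e} — 5.
Only in a8fe's history (behind): {} — 0.

5 ahead, 0 behind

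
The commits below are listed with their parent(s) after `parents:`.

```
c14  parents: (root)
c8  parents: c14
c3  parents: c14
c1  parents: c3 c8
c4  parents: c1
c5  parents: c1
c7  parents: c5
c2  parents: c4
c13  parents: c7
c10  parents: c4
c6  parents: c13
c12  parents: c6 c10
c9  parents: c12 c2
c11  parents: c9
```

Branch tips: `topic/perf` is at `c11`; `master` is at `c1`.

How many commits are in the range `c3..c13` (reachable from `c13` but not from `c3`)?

5

Reachable from c13: {c1, c13, c14, c3, c5, c7, c8}.
Reachable from c3: {c14, c3}.
In c13's history but not c3's: {c1, c13, c5, c7, c8} — 5 commits.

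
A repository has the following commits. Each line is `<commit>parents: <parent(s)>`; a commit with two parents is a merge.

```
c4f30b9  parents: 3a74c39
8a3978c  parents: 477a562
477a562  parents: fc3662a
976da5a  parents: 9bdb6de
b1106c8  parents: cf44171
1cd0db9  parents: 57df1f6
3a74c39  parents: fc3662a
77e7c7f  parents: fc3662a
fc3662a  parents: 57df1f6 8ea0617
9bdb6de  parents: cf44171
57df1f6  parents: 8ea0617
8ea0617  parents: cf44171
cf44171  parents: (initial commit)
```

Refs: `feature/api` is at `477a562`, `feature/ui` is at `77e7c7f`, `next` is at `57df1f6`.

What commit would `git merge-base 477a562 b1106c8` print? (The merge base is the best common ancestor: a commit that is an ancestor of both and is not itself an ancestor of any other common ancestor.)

Ancestors of 477a562: {477a562, 57df1f6, 8ea0617, cf44171, fc3662a}.
Ancestors of b1106c8: {b1106c8, cf44171}.
Common ancestors: {cf44171}.
The only common ancestor is cf44171, so it is the merge base.

cf44171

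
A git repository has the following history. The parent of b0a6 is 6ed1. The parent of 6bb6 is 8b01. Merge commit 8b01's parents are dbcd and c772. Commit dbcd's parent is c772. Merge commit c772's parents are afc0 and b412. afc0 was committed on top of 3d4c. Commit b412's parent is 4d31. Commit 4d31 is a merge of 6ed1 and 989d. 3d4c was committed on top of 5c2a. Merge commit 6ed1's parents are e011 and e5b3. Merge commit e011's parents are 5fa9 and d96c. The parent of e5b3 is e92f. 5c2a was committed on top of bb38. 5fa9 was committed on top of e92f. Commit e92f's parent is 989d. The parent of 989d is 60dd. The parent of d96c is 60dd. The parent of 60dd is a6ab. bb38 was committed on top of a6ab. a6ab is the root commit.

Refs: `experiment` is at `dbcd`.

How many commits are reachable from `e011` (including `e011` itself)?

Walking parent pointers from e011: reachable set = {5fa9, 60dd, 989d, a6ab, d96c, e011, e92f}.
That is 7 commits.

7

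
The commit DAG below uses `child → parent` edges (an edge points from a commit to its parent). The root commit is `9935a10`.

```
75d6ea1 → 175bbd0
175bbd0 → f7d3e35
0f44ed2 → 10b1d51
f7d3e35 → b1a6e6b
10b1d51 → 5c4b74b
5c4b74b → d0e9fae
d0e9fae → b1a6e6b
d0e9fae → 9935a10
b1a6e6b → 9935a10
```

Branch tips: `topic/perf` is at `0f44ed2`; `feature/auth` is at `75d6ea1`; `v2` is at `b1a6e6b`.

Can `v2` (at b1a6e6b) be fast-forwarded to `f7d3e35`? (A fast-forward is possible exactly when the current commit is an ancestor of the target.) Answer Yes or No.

A fast-forward from b1a6e6b to f7d3e35 is possible iff b1a6e6b is an ancestor of f7d3e35.
Ancestors of f7d3e35: {9935a10, b1a6e6b, f7d3e35}.
b1a6e6b is among them, so fast-forward is possible.

Yes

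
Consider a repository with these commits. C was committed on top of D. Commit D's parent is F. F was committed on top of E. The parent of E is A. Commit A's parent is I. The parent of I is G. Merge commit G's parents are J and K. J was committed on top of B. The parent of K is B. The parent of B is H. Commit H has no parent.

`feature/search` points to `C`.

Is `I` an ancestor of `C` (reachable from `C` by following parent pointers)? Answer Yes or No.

Ancestors of C (commits reachable by following parents): {A, B, C, D, E, F, G, H, I, J, K}.
I is in that set, so it is an ancestor of C.

Yes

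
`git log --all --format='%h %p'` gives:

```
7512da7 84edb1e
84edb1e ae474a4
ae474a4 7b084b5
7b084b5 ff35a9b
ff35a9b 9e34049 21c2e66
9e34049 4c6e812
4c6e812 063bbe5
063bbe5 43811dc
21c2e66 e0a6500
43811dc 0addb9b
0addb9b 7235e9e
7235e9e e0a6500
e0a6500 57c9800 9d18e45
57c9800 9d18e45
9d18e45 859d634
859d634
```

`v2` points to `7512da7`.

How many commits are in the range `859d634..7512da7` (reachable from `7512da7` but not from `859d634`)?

15

Reachable from 7512da7: {063bbe5, 0addb9b, 21c2e66, 43811dc, 4c6e812, 57c9800, 7235e9e, 7512da7, 7b084b5, 84edb1e, 859d634, 9d18e45, 9e34049, ae474a4, e0a6500, ff35a9b}.
Reachable from 859d634: {859d634}.
In 7512da7's history but not 859d634's: {063bbe5, 0addb9b, 21c2e66, 43811dc, 4c6e812, 57c9800, 7235e9e, 7512da7, 7b084b5, 84edb1e, 9d18e45, 9e34049, ae474a4, e0a6500, ff35a9b} — 15 commits.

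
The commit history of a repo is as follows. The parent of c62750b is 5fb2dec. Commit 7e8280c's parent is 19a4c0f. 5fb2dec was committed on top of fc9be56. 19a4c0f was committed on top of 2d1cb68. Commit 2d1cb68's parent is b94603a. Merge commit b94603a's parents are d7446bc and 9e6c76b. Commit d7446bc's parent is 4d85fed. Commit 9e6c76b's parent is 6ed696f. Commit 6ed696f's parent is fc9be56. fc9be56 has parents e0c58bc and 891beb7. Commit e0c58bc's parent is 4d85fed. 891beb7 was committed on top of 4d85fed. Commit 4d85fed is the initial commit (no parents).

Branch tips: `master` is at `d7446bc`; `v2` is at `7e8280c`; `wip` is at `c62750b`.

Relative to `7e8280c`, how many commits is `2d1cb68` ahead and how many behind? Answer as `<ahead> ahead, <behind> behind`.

Reachable from 2d1cb68: {2d1cb68, 4d85fed, 6ed696f, 891beb7, 9e6c76b, b94603a, d7446bc, e0c58bc, fc9be56}.
Reachable from 7e8280c: {19a4c0f, 2d1cb68, 4d85fed, 6ed696f, 7e8280c, 891beb7, 9e6c76b, b94603a, d7446bc, e0c58bc, fc9be56}.
Only in 2d1cb68's history (ahead): {} — 0.
Only in 7e8280c's history (behind): {19a4c0f, 7e8280c} — 2.

0 ahead, 2 behind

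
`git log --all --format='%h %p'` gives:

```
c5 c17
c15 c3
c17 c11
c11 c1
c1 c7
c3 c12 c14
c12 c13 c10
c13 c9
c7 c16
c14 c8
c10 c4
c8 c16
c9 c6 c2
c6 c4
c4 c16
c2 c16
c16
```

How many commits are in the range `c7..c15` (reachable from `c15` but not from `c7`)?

Reachable from c15: {c10, c12, c13, c14, c15, c16, c2, c3, c4, c6, c8, c9}.
Reachable from c7: {c16, c7}.
In c15's history but not c7's: {c10, c12, c13, c14, c15, c2, c3, c4, c6, c8, c9} — 11 commits.

11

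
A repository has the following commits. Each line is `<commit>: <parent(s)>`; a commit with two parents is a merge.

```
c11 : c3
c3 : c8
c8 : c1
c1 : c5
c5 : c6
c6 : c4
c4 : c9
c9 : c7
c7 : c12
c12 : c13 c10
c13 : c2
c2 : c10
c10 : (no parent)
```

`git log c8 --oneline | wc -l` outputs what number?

11

Walking parent pointers from c8: reachable set = {c1, c10, c12, c13, c2, c4, c5, c6, c7, c8, c9}.
That is 11 commits.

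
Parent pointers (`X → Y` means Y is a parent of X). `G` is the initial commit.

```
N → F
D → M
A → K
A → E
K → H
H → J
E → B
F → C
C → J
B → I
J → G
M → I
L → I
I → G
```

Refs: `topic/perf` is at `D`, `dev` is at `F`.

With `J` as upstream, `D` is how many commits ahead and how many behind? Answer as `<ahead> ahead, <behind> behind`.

3 ahead, 1 behind

Reachable from D: {D, G, I, M}.
Reachable from J: {G, J}.
Only in D's history (ahead): {D, I, M} — 3.
Only in J's history (behind): {J} — 1.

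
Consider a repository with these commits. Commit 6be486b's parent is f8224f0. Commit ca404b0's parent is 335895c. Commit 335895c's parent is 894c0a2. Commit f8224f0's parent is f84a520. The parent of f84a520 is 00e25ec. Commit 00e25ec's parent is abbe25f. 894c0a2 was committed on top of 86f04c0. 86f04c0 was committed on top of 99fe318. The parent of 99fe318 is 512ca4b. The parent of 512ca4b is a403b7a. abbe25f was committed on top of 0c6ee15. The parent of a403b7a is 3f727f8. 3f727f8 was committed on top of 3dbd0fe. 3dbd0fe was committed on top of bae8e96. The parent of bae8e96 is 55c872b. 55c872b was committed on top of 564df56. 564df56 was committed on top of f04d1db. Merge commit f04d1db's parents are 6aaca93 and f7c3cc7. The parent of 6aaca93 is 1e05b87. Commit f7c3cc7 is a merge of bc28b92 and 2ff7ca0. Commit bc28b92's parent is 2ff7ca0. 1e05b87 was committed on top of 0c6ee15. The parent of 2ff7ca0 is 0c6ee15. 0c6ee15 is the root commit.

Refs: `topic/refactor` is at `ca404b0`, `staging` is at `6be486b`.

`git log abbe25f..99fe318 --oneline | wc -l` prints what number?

Reachable from 99fe318: {0c6ee15, 1e05b87, 2ff7ca0, 3dbd0fe, 3f727f8, 512ca4b, 55c872b, 564df56, 6aaca93, 99fe318, a403b7a, bae8e96, bc28b92, f04d1db, f7c3cc7}.
Reachable from abbe25f: {0c6ee15, abbe25f}.
In 99fe318's history but not abbe25f's: {1e05b87, 2ff7ca0, 3dbd0fe, 3f727f8, 512ca4b, 55c872b, 564df56, 6aaca93, 99fe318, a403b7a, bae8e96, bc28b92, f04d1db, f7c3cc7} — 14 commits.

14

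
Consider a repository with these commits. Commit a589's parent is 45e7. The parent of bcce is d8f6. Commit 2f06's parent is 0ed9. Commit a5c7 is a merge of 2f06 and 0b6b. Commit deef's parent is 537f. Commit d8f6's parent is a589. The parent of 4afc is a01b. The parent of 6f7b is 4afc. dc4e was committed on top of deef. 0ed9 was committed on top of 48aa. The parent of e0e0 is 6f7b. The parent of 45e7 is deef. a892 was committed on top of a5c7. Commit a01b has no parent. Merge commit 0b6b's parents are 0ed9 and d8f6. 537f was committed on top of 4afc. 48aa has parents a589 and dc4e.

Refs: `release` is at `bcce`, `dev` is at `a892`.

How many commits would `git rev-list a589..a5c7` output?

Reachable from a5c7: {0b6b, 0ed9, 2f06, 45e7, 48aa, 4afc, 537f, a01b, a589, a5c7, d8f6, dc4e, deef}.
Reachable from a589: {45e7, 4afc, 537f, a01b, a589, deef}.
In a5c7's history but not a589's: {0b6b, 0ed9, 2f06, 48aa, a5c7, d8f6, dc4e} — 7 commits.

7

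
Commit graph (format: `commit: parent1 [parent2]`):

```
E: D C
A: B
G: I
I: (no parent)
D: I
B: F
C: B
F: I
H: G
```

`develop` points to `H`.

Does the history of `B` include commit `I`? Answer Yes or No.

Ancestors of B (commits reachable by following parents): {B, F, I}.
I is in that set, so it is an ancestor of B.

Yes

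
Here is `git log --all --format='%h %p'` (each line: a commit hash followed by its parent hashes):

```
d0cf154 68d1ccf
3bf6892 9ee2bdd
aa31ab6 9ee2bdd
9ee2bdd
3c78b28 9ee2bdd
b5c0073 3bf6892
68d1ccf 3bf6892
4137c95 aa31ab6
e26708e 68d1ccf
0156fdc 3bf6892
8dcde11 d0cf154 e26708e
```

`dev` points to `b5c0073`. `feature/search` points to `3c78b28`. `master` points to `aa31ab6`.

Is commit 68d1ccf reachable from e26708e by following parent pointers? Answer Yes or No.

Ancestors of e26708e (commits reachable by following parents): {3bf6892, 68d1ccf, 9ee2bdd, e26708e}.
68d1ccf is in that set, so it is an ancestor of e26708e.

Yes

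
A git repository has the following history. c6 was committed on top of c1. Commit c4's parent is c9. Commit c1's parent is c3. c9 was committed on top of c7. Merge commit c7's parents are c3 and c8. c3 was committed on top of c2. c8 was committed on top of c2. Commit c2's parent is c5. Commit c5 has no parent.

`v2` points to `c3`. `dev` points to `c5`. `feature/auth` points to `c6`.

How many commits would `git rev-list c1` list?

4

Walking parent pointers from c1: reachable set = {c1, c2, c3, c5}.
That is 4 commits.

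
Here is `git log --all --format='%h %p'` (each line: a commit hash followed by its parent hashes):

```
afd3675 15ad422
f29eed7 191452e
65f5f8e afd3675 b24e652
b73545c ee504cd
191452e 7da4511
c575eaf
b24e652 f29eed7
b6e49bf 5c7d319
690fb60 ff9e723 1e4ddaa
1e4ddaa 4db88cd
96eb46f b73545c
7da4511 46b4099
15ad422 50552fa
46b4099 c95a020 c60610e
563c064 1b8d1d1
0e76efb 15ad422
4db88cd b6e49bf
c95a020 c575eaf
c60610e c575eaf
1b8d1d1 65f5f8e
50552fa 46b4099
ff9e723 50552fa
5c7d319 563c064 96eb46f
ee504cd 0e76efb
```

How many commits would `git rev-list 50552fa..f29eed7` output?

Reachable from f29eed7: {191452e, 46b4099, 7da4511, c575eaf, c60610e, c95a020, f29eed7}.
Reachable from 50552fa: {46b4099, 50552fa, c575eaf, c60610e, c95a020}.
In f29eed7's history but not 50552fa's: {191452e, 7da4511, f29eed7} — 3 commits.

3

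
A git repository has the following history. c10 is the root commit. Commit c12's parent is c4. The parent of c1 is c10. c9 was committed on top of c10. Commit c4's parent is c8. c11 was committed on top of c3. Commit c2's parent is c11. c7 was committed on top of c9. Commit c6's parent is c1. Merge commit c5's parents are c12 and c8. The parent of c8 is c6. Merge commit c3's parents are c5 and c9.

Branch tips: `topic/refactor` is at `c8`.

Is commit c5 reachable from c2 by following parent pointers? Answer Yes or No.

Ancestors of c2 (commits reachable by following parents): {c1, c10, c11, c12, c2, c3, c4, c5, c6, c8, c9}.
c5 is in that set, so it is an ancestor of c2.

Yes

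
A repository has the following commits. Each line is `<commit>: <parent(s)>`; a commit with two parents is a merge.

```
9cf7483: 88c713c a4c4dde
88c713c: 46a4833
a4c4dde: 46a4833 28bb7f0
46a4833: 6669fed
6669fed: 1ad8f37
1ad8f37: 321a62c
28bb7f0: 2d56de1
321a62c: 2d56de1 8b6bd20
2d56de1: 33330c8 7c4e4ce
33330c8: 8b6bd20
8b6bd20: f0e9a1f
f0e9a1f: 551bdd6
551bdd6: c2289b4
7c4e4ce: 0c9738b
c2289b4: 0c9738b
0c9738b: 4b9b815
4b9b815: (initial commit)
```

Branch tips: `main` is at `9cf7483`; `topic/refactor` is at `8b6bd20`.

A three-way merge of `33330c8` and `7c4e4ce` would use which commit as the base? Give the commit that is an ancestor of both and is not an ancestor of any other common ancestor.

Ancestors of 33330c8: {0c9738b, 33330c8, 4b9b815, 551bdd6, 8b6bd20, c2289b4, f0e9a1f}.
Ancestors of 7c4e4ce: {0c9738b, 4b9b815, 7c4e4ce}.
Common ancestors: {0c9738b, 4b9b815}.
Among these, 0c9738b is not an ancestor of any other common ancestor — it is the merge base.

0c9738b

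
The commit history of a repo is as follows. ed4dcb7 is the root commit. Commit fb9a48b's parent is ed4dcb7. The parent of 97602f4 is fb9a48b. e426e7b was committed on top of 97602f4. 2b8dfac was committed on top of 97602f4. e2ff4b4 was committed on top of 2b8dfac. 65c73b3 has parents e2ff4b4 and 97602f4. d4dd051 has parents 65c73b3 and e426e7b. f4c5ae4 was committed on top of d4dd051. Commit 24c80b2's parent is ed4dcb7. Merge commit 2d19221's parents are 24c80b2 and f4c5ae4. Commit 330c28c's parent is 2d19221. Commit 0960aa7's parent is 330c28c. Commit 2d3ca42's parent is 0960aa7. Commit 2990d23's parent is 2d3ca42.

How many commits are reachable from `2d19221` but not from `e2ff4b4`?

6

Reachable from 2d19221: {24c80b2, 2b8dfac, 2d19221, 65c73b3, 97602f4, d4dd051, e2ff4b4, e426e7b, ed4dcb7, f4c5ae4, fb9a48b}.
Reachable from e2ff4b4: {2b8dfac, 97602f4, e2ff4b4, ed4dcb7, fb9a48b}.
In 2d19221's history but not e2ff4b4's: {24c80b2, 2d19221, 65c73b3, d4dd051, e426e7b, f4c5ae4} — 6 commits.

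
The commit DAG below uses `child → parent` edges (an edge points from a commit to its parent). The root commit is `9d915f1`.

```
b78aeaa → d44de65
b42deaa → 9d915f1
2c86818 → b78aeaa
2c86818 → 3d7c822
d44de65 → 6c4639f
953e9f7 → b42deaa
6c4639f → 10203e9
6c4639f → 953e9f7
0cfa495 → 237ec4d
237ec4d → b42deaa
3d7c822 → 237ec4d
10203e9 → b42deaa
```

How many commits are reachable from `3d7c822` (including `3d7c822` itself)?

4

Walking parent pointers from 3d7c822: reachable set = {237ec4d, 3d7c822, 9d915f1, b42deaa}.
That is 4 commits.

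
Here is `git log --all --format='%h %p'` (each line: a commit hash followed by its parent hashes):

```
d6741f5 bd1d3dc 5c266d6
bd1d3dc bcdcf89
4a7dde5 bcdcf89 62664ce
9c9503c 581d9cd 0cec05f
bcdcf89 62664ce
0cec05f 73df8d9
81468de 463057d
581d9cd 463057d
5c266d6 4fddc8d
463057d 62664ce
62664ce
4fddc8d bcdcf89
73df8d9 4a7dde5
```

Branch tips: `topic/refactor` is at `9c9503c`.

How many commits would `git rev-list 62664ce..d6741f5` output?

Reachable from d6741f5: {4fddc8d, 5c266d6, 62664ce, bcdcf89, bd1d3dc, d6741f5}.
Reachable from 62664ce: {62664ce}.
In d6741f5's history but not 62664ce's: {4fddc8d, 5c266d6, bcdcf89, bd1d3dc, d6741f5} — 5 commits.

5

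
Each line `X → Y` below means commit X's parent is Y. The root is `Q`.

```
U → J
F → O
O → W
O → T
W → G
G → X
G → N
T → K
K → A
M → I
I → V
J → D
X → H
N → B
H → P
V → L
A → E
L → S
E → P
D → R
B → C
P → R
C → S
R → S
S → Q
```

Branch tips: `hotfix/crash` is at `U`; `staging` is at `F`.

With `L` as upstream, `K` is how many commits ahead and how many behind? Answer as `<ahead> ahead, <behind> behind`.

Reachable from K: {A, E, K, P, Q, R, S}.
Reachable from L: {L, Q, S}.
Only in K's history (ahead): {A, E, K, P, R} — 5.
Only in L's history (behind): {L} — 1.

5 ahead, 1 behind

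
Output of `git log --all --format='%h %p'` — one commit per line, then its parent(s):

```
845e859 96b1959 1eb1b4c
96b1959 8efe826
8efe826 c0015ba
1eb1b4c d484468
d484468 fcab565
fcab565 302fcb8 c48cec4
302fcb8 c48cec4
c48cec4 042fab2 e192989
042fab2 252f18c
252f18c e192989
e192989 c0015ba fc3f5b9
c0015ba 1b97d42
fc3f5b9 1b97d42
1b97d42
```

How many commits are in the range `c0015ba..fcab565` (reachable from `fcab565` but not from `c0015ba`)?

Reachable from fcab565: {042fab2, 1b97d42, 252f18c, 302fcb8, c0015ba, c48cec4, e192989, fc3f5b9, fcab565}.
Reachable from c0015ba: {1b97d42, c0015ba}.
In fcab565's history but not c0015ba's: {042fab2, 252f18c, 302fcb8, c48cec4, e192989, fc3f5b9, fcab565} — 7 commits.

7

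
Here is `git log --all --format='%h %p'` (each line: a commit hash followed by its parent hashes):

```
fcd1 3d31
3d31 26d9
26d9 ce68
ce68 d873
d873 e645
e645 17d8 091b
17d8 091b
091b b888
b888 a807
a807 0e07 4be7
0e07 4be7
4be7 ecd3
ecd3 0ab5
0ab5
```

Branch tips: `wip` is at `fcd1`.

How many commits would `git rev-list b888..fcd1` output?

Reachable from fcd1: {091b, 0ab5, 0e07, 17d8, 26d9, 3d31, 4be7, a807, b888, ce68, d873, e645, ecd3, fcd1}.
Reachable from b888: {0ab5, 0e07, 4be7, a807, b888, ecd3}.
In fcd1's history but not b888's: {091b, 17d8, 26d9, 3d31, ce68, d873, e645, fcd1} — 8 commits.

8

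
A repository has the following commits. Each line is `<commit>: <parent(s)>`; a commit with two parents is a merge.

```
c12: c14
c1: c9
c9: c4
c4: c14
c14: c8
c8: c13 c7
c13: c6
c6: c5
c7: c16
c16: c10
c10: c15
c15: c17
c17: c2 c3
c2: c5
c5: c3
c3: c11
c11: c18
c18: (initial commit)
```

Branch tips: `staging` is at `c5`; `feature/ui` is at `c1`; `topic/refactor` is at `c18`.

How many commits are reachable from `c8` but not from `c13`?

Reachable from c8: {c10, c11, c13, c15, c16, c17, c18, c2, c3, c5, c6, c7, c8}.
Reachable from c13: {c11, c13, c18, c3, c5, c6}.
In c8's history but not c13's: {c10, c15, c16, c17, c2, c7, c8} — 7 commits.

7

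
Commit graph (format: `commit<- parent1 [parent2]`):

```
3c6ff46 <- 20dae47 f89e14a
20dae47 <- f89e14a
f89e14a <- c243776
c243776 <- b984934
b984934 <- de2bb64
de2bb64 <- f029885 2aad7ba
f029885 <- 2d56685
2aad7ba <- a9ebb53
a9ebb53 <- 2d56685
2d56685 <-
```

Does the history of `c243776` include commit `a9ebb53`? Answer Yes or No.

Ancestors of c243776 (commits reachable by following parents): {2aad7ba, 2d56685, a9ebb53, b984934, c243776, de2bb64, f029885}.
a9ebb53 is in that set, so it is an ancestor of c243776.

Yes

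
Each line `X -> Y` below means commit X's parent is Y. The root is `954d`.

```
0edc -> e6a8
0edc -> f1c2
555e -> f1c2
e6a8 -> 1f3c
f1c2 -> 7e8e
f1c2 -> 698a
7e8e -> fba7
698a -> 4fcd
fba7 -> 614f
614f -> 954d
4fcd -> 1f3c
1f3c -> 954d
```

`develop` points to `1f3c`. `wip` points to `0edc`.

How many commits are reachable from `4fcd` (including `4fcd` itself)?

3

Walking parent pointers from 4fcd: reachable set = {1f3c, 4fcd, 954d}.
That is 3 commits.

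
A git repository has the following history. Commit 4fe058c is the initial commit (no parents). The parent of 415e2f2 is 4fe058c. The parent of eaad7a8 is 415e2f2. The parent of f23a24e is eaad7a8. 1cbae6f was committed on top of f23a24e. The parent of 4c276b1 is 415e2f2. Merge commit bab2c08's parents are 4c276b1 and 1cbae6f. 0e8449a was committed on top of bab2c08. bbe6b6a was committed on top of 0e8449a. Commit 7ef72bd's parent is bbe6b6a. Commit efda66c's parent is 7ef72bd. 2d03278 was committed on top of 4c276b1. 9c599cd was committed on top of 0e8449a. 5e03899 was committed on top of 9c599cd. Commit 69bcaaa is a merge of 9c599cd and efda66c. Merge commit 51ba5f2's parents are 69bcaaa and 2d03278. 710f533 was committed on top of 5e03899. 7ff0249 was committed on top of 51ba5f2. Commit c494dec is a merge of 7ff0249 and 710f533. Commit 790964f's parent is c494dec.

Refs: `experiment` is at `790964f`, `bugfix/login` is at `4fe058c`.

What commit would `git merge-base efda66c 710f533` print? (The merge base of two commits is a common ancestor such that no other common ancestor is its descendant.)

0e8449a

Ancestors of efda66c: {0e8449a, 1cbae6f, 415e2f2, 4c276b1, 4fe058c, 7ef72bd, bab2c08, bbe6b6a, eaad7a8, efda66c, f23a24e}.
Ancestors of 710f533: {0e8449a, 1cbae6f, 415e2f2, 4c276b1, 4fe058c, 5e03899, 710f533, 9c599cd, bab2c08, eaad7a8, f23a24e}.
Common ancestors: {0e8449a, 1cbae6f, 415e2f2, 4c276b1, 4fe058c, bab2c08, eaad7a8, f23a24e}.
Among these, 0e8449a is not an ancestor of any other common ancestor — it is the merge base.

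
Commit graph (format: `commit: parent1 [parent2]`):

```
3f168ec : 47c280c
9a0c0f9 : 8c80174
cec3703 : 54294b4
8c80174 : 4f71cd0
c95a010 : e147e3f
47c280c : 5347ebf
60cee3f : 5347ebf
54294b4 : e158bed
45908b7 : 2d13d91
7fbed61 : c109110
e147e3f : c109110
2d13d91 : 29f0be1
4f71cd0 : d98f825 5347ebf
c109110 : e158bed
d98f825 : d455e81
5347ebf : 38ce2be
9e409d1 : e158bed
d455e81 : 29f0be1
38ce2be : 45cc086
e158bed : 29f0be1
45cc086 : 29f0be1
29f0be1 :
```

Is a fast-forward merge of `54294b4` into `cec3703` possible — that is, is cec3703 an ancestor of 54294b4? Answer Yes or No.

A fast-forward from cec3703 to 54294b4 is possible iff cec3703 is an ancestor of 54294b4.
Ancestors of 54294b4: {29f0be1, 54294b4, e158bed}.
cec3703 is not among them, so fast-forward is not possible.

No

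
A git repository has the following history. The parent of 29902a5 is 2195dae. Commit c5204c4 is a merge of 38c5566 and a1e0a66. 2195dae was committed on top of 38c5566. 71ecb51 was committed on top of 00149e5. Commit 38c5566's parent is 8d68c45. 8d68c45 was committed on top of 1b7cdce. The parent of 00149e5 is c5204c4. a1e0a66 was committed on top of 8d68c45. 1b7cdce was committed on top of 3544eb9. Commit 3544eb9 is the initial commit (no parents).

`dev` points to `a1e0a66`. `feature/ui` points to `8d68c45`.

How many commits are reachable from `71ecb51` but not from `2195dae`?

4

Reachable from 71ecb51: {00149e5, 1b7cdce, 3544eb9, 38c5566, 71ecb51, 8d68c45, a1e0a66, c5204c4}.
Reachable from 2195dae: {1b7cdce, 2195dae, 3544eb9, 38c5566, 8d68c45}.
In 71ecb51's history but not 2195dae's: {00149e5, 71ecb51, a1e0a66, c5204c4} — 4 commits.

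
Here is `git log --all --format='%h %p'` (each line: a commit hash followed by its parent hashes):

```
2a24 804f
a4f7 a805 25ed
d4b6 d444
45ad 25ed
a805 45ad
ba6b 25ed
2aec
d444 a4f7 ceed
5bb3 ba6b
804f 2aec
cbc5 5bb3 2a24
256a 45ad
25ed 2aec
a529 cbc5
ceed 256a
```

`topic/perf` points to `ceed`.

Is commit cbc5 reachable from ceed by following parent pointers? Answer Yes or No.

Ancestors of ceed: {256a, 25ed, 2aec, 45ad, ceed}.
cbc5 is not in that set, so it is not an ancestor of ceed.

No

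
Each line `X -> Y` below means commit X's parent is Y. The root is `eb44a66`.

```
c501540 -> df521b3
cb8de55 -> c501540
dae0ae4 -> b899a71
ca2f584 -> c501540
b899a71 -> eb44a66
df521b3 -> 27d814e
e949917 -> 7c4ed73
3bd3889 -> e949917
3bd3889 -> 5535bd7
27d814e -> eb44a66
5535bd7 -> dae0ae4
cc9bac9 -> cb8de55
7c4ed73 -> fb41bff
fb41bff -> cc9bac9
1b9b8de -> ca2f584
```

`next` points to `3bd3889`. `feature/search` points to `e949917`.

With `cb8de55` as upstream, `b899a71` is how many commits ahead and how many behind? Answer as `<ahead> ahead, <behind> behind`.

Reachable from b899a71: {b899a71, eb44a66}.
Reachable from cb8de55: {27d814e, c501540, cb8de55, df521b3, eb44a66}.
Only in b899a71's history (ahead): {b899a71} — 1.
Only in cb8de55's history (behind): {27d814e, c501540, cb8de55, df521b3} — 4.

1 ahead, 4 behind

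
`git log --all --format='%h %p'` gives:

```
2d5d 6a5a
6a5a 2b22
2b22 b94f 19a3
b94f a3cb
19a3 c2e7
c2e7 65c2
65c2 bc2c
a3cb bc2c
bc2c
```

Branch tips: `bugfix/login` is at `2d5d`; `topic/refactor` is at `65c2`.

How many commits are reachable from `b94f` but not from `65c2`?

2

Reachable from b94f: {a3cb, b94f, bc2c}.
Reachable from 65c2: {65c2, bc2c}.
In b94f's history but not 65c2's: {a3cb, b94f} — 2 commits.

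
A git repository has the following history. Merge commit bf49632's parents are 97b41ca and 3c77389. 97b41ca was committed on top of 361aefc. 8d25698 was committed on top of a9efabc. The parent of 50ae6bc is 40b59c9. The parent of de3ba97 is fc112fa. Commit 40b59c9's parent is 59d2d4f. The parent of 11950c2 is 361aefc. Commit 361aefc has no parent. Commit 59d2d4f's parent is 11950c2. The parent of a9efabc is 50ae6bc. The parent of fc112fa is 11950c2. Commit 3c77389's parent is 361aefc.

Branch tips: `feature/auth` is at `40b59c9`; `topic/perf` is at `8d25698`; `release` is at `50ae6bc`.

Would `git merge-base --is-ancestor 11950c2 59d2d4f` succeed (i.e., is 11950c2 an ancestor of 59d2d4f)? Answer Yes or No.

Yes

Ancestors of 59d2d4f (commits reachable by following parents): {11950c2, 361aefc, 59d2d4f}.
11950c2 is in that set, so it is an ancestor of 59d2d4f.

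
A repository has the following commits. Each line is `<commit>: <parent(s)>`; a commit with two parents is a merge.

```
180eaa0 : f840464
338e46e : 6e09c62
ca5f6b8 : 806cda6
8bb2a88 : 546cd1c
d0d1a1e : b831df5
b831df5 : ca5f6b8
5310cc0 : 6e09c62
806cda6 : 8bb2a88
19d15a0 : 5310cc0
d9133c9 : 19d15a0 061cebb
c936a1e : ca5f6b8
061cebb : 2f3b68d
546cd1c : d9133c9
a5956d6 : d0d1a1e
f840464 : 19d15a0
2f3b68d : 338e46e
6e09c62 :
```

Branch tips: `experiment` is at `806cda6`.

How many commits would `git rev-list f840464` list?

Walking parent pointers from f840464: reachable set = {19d15a0, 5310cc0, 6e09c62, f840464}.
That is 4 commits.

4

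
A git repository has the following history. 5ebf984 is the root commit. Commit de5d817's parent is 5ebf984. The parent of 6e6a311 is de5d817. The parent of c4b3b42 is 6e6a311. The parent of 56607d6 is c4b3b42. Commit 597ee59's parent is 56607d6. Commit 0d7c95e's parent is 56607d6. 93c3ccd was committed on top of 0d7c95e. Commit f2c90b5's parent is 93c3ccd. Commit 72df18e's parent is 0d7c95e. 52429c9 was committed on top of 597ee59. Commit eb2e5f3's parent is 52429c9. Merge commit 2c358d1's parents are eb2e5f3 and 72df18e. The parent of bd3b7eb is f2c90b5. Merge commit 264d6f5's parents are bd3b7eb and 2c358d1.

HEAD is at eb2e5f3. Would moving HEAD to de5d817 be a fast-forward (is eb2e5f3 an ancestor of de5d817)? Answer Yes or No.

A fast-forward from eb2e5f3 to de5d817 is possible iff eb2e5f3 is an ancestor of de5d817.
Ancestors of de5d817: {5ebf984, de5d817}.
eb2e5f3 is not among them, so fast-forward is not possible.

No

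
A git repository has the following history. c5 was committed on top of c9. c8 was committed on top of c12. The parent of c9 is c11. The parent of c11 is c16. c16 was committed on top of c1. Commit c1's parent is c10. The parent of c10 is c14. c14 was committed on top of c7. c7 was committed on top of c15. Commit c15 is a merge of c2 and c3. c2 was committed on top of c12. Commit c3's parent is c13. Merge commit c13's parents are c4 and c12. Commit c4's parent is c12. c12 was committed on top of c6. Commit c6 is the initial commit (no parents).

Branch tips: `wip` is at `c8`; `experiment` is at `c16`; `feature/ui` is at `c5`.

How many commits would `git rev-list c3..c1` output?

Reachable from c1: {c1, c10, c12, c13, c14, c15, c2, c3, c4, c6, c7}.
Reachable from c3: {c12, c13, c3, c4, c6}.
In c1's history but not c3's: {c1, c10, c14, c15, c2, c7} — 6 commits.

6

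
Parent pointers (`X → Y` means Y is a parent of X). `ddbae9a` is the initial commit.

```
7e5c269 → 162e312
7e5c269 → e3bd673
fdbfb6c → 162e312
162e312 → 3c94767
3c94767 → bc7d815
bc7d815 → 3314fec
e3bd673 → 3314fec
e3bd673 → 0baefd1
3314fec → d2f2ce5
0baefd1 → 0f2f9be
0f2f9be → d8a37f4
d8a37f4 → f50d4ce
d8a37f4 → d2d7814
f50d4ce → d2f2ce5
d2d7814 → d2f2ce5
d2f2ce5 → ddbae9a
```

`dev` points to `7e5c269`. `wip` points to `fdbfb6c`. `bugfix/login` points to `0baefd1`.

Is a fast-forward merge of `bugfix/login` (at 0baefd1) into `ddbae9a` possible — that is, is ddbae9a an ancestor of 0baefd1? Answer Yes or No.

A fast-forward from ddbae9a to 0baefd1 is possible iff ddbae9a is an ancestor of 0baefd1.
Ancestors of 0baefd1: {0baefd1, 0f2f9be, d2d7814, d2f2ce5, d8a37f4, ddbae9a, f50d4ce}.
ddbae9a is among them, so fast-forward is possible.

Yes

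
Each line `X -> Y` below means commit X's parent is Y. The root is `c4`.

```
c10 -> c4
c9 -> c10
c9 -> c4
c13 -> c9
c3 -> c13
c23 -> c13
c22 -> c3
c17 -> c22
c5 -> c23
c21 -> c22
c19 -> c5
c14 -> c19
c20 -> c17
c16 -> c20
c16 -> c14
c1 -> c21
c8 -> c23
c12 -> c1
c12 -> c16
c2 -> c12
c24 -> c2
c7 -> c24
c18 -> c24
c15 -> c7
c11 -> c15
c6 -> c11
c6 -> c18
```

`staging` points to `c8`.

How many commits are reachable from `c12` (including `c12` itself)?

16

Walking parent pointers from c12: reachable set = {c1, c10, c12, c13, c14, c16, c17, c19, c20, c21, c22, c23, c3, c4, c5, c9}.
That is 16 commits.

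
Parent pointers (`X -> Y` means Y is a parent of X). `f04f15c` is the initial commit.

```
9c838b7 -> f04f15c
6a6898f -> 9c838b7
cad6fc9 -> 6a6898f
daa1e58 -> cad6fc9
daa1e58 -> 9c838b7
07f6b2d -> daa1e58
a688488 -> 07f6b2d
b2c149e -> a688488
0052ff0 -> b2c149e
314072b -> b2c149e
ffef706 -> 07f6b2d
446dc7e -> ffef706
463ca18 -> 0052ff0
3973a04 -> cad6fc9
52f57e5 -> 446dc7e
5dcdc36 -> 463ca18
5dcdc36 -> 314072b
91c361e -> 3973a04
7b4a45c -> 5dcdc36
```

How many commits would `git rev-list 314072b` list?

9

Walking parent pointers from 314072b: reachable set = {07f6b2d, 314072b, 6a6898f, 9c838b7, a688488, b2c149e, cad6fc9, daa1e58, f04f15c}.
That is 9 commits.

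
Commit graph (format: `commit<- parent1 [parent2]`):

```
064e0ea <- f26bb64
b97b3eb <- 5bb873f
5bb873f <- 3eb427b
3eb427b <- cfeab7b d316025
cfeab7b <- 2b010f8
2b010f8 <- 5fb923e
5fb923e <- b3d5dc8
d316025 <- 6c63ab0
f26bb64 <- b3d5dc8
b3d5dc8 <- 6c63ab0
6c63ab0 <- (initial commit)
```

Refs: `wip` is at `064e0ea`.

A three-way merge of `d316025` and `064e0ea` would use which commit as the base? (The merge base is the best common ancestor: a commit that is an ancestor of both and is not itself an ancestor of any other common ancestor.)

Ancestors of d316025: {6c63ab0, d316025}.
Ancestors of 064e0ea: {064e0ea, 6c63ab0, b3d5dc8, f26bb64}.
Common ancestors: {6c63ab0}.
The only common ancestor is 6c63ab0, so it is the merge base.

6c63ab0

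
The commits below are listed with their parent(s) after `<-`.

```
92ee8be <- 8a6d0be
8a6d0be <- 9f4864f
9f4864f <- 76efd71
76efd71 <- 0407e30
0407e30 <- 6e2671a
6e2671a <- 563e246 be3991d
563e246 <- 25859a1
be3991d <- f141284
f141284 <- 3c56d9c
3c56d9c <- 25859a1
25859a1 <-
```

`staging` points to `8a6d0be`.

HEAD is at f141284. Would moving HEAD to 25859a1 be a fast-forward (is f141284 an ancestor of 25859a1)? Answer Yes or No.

A fast-forward from f141284 to 25859a1 is possible iff f141284 is an ancestor of 25859a1.
Ancestors of 25859a1: {25859a1}.
f141284 is not among them, so fast-forward is not possible.

No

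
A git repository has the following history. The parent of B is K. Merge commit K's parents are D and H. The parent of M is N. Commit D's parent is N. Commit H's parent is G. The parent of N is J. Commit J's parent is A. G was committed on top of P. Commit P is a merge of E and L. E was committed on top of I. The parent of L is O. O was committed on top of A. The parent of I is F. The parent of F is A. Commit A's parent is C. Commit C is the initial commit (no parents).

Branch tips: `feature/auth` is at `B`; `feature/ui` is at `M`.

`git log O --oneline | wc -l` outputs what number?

Walking parent pointers from O: reachable set = {A, C, O}.
That is 3 commits.

3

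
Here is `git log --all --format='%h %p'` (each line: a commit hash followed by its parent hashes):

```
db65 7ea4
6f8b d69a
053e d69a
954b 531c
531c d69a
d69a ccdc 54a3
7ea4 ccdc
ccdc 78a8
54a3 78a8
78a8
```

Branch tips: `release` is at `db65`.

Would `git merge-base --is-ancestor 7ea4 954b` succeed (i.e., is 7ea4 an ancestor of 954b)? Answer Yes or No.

No

Ancestors of 954b: {531c, 54a3, 78a8, 954b, ccdc, d69a}.
7ea4 is not in that set, so it is not an ancestor of 954b.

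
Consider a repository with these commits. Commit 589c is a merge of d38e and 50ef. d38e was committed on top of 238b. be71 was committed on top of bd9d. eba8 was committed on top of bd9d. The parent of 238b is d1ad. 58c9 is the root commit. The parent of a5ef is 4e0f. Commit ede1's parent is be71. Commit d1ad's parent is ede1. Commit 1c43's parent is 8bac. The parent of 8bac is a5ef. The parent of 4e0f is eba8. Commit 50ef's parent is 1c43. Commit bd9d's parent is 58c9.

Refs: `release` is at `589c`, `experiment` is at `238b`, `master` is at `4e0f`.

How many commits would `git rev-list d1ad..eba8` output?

1

Reachable from eba8: {58c9, bd9d, eba8}.
Reachable from d1ad: {58c9, bd9d, be71, d1ad, ede1}.
In eba8's history but not d1ad's: {eba8} — 1 commit.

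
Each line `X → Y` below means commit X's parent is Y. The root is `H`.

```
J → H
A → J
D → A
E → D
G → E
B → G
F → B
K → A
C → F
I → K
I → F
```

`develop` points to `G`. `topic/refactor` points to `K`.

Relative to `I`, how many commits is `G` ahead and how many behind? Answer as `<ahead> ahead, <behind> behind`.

Reachable from G: {A, D, E, G, H, J}.
Reachable from I: {A, B, D, E, F, G, H, I, J, K}.
Only in G's history (ahead): {} — 0.
Only in I's history (behind): {B, F, I, K} — 4.

0 ahead, 4 behind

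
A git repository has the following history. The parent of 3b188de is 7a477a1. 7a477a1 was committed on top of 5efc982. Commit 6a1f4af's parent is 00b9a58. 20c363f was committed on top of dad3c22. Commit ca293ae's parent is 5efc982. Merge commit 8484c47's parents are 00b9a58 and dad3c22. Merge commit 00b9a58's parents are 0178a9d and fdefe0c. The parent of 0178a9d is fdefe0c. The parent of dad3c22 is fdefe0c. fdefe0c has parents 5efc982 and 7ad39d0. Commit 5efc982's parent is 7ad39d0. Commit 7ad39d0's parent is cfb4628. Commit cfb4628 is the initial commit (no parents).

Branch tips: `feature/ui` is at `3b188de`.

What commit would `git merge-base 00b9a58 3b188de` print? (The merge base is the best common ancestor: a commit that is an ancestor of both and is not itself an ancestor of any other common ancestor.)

Ancestors of 00b9a58: {00b9a58, 0178a9d, 5efc982, 7ad39d0, cfb4628, fdefe0c}.
Ancestors of 3b188de: {3b188de, 5efc982, 7a477a1, 7ad39d0, cfb4628}.
Common ancestors: {5efc982, 7ad39d0, cfb4628}.
Among these, 5efc982 is not an ancestor of any other common ancestor — it is the merge base.

5efc982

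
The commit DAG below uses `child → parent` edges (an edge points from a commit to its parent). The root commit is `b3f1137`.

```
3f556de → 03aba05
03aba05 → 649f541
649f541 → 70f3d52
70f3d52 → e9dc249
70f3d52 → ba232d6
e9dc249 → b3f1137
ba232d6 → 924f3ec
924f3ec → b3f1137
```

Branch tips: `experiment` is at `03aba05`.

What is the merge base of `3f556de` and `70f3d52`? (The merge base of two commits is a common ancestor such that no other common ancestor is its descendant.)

Ancestors of 3f556de: {03aba05, 3f556de, 649f541, 70f3d52, 924f3ec, b3f1137, ba232d6, e9dc249}.
Ancestors of 70f3d52: {70f3d52, 924f3ec, b3f1137, ba232d6, e9dc249}.
Common ancestors: {70f3d52, 924f3ec, b3f1137, ba232d6, e9dc249}.
Among these, 70f3d52 is not an ancestor of any other common ancestor — it is the merge base.

70f3d52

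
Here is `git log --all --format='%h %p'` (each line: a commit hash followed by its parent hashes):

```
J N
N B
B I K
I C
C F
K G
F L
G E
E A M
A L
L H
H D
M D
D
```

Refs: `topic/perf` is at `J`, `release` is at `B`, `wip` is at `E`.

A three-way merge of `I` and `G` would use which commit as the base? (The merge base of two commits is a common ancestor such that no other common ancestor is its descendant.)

Ancestors of I: {C, D, F, H, I, L}.
Ancestors of G: {A, D, E, G, H, L, M}.
Common ancestors: {D, H, L}.
Among these, L is not an ancestor of any other common ancestor — it is the merge base.

L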